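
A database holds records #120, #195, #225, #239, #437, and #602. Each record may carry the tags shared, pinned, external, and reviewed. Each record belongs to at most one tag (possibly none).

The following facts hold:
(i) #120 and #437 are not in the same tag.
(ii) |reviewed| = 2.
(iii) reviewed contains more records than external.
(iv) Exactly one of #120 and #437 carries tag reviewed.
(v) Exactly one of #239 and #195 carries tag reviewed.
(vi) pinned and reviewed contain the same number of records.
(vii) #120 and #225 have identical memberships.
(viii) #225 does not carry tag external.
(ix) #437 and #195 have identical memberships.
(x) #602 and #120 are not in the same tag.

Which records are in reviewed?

reviewed = {#195, #437}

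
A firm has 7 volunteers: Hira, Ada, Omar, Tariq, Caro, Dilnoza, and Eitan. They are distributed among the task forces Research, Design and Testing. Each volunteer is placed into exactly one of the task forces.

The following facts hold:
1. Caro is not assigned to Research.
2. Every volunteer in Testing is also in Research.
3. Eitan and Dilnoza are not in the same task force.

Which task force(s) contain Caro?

Caro: Design

From (1): Caro ∉ Research.
(2) contrapositive: Caro ∉ Testing.
Only one task force left: Caro ∈ Design.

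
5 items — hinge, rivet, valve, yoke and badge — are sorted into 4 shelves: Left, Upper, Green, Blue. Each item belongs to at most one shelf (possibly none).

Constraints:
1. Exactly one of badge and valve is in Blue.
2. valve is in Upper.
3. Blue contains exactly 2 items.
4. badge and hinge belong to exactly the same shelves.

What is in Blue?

Blue = {badge, hinge}

From (2): valve ∈ Upper.
(1) (exactly one): badge ∈ Blue.
(4): hinge matches badge: hinge ∉ Left.
(4): hinge matches badge: hinge ∉ Upper.
(4): hinge matches badge: hinge ∉ Green.
(4): hinge matches badge: hinge ∈ Blue.
(3): Blue already has 2, so the rest are out.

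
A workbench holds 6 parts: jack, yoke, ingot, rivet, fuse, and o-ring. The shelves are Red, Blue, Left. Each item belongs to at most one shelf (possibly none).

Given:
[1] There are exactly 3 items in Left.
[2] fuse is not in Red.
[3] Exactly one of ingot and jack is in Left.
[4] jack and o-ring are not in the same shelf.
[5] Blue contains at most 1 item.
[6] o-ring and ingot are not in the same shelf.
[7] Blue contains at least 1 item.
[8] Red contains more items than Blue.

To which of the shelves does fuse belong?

fuse: Left

From (2): fuse ∉ Red.
Suppose fuse ∈ Blue: no assignment then satisfies all the clues, so fuse ∉ Blue.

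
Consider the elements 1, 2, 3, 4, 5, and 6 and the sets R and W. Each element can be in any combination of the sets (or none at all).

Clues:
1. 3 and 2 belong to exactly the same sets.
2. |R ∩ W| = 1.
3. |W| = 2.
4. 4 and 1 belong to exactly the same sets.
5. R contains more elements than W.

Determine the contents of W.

W = {5, 6}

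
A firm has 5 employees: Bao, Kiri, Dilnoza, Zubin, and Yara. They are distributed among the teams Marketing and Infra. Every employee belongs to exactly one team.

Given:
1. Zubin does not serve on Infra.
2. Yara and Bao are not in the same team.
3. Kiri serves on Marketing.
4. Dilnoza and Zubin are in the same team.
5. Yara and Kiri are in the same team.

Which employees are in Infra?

Infra = {Bao}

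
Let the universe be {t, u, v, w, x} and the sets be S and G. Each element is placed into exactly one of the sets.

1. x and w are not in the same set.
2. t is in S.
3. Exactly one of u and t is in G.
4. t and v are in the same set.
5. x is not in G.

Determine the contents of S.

S = {t, v, x}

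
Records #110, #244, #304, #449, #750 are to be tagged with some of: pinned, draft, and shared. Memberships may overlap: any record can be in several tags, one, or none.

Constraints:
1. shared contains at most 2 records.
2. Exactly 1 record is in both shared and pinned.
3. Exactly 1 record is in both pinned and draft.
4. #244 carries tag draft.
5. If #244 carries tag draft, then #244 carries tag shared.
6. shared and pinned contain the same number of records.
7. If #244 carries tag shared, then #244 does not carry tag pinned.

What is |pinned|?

2

From (4): #244 ∈ draft.
(5): #244 ∈ shared.
(7): #244 ∉ pinned.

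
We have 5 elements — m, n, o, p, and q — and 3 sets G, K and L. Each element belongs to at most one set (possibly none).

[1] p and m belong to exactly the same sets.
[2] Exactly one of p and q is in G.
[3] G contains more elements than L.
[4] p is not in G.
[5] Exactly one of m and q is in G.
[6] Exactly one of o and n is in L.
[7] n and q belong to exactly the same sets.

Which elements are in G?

From (4): p ∉ G.
(1): m matches p: m ∉ G.
(2) (exactly one): q ∈ G.
(7): n matches q: n ∈ G.
(6) (exactly one): o ∈ L.

G = {n, q}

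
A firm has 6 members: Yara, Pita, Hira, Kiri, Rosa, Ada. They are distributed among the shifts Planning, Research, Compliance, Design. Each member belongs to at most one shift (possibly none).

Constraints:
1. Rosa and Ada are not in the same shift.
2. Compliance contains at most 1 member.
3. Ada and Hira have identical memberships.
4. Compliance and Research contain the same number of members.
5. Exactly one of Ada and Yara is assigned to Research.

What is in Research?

Research = {Yara}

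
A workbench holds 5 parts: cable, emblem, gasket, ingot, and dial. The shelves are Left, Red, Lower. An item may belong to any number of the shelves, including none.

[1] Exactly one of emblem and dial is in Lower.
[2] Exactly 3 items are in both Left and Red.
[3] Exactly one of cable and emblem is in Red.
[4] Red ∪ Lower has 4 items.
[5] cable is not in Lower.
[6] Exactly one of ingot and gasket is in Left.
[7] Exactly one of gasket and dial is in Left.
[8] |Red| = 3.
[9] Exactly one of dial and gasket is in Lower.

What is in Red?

Red = {dial, emblem, ingot}

From (5): cable ∉ Lower.
Suppose cable ∈ Red: no assignment then satisfies all the clues, so cable ∉ Red.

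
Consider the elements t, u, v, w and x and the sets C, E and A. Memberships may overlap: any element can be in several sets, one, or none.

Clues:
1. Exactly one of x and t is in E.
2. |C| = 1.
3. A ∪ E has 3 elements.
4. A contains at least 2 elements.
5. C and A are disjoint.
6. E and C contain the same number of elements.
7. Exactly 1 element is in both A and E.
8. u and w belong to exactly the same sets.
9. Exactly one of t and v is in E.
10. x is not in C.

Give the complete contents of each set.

From (10): x ∉ C.
Suppose t ∈ C: no assignment then satisfies all the clues, so t ∉ C.

C = {v}; E = {t}; A = {t, u, w}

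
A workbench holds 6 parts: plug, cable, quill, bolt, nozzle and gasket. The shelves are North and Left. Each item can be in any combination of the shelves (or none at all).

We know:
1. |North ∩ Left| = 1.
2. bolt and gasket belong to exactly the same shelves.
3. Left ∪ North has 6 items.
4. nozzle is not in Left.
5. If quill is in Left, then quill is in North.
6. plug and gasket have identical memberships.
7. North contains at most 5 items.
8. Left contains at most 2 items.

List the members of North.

North = {bolt, gasket, nozzle, plug, quill}

From (4): nozzle ∉ Left.
Suppose plug ∉ North: no assignment then satisfies all the clues, so plug ∈ North.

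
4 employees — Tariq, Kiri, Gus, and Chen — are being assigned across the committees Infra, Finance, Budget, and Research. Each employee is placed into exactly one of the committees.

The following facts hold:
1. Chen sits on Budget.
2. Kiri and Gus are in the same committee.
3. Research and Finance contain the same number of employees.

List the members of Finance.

Finance = {}

From (1): Chen ∈ Budget.
Suppose Tariq ∈ Finance: no assignment then satisfies all the clues, so Tariq ∉ Finance.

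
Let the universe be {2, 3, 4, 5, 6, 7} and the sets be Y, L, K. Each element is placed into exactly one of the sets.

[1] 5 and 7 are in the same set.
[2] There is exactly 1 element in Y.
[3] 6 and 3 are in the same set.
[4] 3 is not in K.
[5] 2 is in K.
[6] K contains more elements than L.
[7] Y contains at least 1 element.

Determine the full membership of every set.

Y = {4}; L = {3, 6}; K = {2, 5, 7}

From (4): 3 ∉ K.
From (5): 2 ∈ K.
(3): 6 matches 3: 6 ∉ K.
Suppose 3 ∈ Y: no assignment then satisfies all the clues, so 3 ∉ Y.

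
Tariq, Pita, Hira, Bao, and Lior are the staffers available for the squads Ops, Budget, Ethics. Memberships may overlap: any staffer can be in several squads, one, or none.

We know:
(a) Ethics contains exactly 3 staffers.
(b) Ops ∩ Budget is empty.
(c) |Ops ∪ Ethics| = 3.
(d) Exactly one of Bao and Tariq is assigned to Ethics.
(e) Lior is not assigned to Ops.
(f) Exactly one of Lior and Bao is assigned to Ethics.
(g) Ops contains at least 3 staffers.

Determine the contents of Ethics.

Ethics = {Bao, Hira, Pita}

From (e): Lior ∉ Ops.
Suppose Tariq ∈ Ethics: no assignment then satisfies all the clues, so Tariq ∉ Ethics.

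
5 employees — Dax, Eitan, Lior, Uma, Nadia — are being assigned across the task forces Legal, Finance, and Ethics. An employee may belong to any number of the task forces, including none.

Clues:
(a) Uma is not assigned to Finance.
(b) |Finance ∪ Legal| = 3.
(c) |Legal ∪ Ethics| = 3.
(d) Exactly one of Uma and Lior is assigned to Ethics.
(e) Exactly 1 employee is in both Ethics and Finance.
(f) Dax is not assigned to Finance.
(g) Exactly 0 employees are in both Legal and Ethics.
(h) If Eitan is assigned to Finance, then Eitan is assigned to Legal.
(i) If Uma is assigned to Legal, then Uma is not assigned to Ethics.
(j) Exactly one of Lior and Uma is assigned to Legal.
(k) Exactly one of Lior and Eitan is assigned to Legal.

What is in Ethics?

Ethics = {Lior}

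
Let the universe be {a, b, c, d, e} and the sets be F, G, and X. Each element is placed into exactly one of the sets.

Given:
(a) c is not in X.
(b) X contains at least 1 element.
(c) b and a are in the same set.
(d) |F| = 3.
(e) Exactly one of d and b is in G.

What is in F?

F = {a, b, c}

From (a): c ∉ X.
Suppose a ∉ F: no assignment then satisfies all the clues, so a ∈ F.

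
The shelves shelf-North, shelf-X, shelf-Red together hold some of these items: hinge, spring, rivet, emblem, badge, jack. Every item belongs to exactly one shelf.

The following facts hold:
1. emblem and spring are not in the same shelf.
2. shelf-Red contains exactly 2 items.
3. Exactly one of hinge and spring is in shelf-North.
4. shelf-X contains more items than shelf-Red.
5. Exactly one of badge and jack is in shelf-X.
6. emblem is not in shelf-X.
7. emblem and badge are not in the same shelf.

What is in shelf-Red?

shelf-Red = {emblem, jack}

From (6): emblem ∉ shelf-X.
Suppose hinge ∈ shelf-Red: no assignment then satisfies all the clues, so hinge ∉ shelf-Red.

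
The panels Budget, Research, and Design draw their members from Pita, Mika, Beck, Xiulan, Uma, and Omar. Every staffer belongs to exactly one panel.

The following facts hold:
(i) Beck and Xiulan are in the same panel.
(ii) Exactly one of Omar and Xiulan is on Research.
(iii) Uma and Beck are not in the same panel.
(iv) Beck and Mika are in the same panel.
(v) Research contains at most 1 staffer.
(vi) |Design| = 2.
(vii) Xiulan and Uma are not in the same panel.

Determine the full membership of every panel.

Budget = {Beck, Mika, Xiulan}; Research = {Omar}; Design = {Pita, Uma}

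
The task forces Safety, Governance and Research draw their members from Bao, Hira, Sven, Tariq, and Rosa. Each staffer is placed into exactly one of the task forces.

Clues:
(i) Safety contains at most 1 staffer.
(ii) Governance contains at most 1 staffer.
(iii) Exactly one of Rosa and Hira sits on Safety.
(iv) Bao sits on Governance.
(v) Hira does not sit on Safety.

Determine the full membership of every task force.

From (iv): Bao ∈ Governance.
From (v): Hira ∉ Safety.
(ii): Governance already has 1, so the rest are out.
(iii) (exactly one): Rosa ∈ Safety.
Only one task force left: Hira ∈ Research.
(i): Safety already has 1, so the rest are out.
Only one task force left: Sven ∈ Research.
Only one task force left: Tariq ∈ Research.

Safety = {Rosa}; Governance = {Bao}; Research = {Hira, Sven, Tariq}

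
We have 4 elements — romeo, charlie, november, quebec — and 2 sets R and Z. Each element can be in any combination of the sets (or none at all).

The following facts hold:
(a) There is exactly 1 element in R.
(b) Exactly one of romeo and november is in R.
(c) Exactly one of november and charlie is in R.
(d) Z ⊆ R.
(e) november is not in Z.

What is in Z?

Z = {}

From (e): november ∉ Z.
Suppose romeo ∈ Z: no assignment then satisfies all the clues, so romeo ∉ Z.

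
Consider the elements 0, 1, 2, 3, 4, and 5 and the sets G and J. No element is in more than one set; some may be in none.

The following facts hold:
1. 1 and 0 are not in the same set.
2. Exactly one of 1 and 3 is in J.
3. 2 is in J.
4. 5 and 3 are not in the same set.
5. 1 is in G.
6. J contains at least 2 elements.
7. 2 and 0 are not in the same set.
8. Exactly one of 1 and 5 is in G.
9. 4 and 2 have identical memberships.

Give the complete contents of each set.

G = {1}; J = {2, 3, 4}

From (3): 2 ∈ J.
From (5): 1 ∈ G.
(1): 0 ∉ G.
(2) (exactly one): 3 ∈ J.
(4): 5 ∉ J.
(7): 0 ∉ J.
(8) (exactly one): 5 ∉ G.
(9): 4 matches 2: 4 ∉ G.
(9): 4 matches 2: 4 ∈ J.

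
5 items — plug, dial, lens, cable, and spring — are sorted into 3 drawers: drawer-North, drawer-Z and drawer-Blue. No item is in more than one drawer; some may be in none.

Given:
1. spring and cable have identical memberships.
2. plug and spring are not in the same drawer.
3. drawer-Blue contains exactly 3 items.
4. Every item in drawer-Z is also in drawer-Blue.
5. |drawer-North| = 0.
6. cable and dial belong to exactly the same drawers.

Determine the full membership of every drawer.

drawer-North = {}; drawer-Z = {}; drawer-Blue = {cable, dial, spring}

(5): drawer-North already has 0, so the rest are out.
Suppose plug ∈ drawer-Z: no assignment then satisfies all the clues, so plug ∉ drawer-Z.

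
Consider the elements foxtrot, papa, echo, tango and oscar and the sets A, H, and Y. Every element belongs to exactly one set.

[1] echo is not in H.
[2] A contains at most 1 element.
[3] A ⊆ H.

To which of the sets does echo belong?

echo: Y

From (1): echo ∉ H.
(3) contrapositive: echo ∉ A.
Only one set left: echo ∈ Y.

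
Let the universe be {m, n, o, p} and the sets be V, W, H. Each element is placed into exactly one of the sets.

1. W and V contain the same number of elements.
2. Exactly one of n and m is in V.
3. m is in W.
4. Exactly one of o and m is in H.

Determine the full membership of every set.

V = {n}; W = {m}; H = {o, p}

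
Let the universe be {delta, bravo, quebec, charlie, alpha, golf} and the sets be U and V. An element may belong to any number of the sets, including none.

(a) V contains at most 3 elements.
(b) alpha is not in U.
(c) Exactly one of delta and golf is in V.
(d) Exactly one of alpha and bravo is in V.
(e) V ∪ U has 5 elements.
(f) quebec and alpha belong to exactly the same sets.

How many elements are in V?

3

From (b): alpha ∉ U.
(f): quebec matches alpha: quebec ∉ U.
Suppose bravo ∈ V: no assignment then satisfies all the clues, so bravo ∉ V.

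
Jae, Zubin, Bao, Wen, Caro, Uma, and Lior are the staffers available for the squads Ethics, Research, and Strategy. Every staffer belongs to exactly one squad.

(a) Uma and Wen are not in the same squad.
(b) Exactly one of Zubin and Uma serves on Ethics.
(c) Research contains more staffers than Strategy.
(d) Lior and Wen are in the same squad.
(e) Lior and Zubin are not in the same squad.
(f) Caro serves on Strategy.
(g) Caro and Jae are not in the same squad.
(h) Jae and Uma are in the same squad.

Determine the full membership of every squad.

Ethics = {Jae, Uma}; Research = {Bao, Lior, Wen}; Strategy = {Caro, Zubin}

From (f): Caro ∈ Strategy.
(g): Jae ∉ Strategy.
(h): Uma matches Jae: Uma ∉ Strategy.
Suppose Jae ∉ Ethics: no assignment then satisfies all the clues, so Jae ∈ Ethics.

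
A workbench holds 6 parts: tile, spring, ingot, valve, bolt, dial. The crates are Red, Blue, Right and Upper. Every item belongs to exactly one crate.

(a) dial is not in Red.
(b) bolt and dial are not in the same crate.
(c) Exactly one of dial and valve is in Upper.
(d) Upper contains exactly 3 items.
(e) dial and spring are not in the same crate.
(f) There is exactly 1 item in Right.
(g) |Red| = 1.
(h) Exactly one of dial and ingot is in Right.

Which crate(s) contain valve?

valve: Upper

From (a): dial ∉ Red.
Suppose valve ∈ Red: no assignment then satisfies all the clues, so valve ∉ Red.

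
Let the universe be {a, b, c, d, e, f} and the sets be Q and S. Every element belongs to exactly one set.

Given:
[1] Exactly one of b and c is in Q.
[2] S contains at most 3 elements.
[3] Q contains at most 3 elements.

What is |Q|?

3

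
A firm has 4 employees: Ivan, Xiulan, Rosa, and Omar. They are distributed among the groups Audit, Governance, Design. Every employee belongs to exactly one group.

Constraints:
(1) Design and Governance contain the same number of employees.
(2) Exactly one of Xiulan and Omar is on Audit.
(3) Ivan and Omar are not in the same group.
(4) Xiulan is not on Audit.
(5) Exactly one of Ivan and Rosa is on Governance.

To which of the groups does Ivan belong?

Ivan: Governance

From (4): Xiulan ∉ Audit.
(2) (exactly one): Omar ∈ Audit.
(3): Ivan ∉ Audit.
Suppose Ivan ∉ Governance: no assignment then satisfies all the clues, so Ivan ∈ Governance.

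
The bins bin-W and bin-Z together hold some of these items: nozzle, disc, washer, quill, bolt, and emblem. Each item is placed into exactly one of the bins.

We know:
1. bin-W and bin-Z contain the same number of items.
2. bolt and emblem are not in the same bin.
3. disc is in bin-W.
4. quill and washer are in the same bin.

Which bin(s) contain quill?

From (3): disc ∈ bin-W.
Suppose quill ∈ bin-W: no assignment then satisfies all the clues, so quill ∉ bin-W.

quill: bin-Z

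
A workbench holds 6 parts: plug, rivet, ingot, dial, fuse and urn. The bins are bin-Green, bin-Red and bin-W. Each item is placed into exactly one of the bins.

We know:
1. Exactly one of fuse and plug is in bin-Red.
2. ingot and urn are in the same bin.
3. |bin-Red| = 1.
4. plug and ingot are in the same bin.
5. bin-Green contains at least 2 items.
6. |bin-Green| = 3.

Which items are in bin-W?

bin-W = {dial, rivet}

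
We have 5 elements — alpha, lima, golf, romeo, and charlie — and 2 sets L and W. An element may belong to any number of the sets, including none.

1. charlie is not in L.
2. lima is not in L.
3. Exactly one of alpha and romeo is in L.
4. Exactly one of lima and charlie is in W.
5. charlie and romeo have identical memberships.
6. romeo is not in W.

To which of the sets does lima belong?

From (1): charlie ∉ L.
From (2): lima ∉ L.
From (6): romeo ∉ W.
(5): romeo matches charlie: romeo ∉ L.
(5): charlie matches romeo: charlie ∉ W.
(3) (exactly one): alpha ∈ L.
(4) (exactly one): lima ∈ W.

lima: W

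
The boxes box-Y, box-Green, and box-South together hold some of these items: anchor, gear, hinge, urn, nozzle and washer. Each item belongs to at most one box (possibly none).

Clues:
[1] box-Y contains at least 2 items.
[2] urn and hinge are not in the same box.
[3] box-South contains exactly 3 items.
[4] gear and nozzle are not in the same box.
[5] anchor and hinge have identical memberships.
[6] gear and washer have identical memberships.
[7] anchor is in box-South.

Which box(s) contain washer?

washer: box-Y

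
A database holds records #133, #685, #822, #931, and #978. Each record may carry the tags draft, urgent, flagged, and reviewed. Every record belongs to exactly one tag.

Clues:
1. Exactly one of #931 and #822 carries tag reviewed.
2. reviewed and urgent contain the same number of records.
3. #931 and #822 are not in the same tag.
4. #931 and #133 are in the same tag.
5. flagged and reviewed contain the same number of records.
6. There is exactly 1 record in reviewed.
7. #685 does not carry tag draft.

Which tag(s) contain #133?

From (7): #685 ∉ draft.
Suppose #133 ∉ draft: no assignment then satisfies all the clues, so #133 ∈ draft.

#133: draft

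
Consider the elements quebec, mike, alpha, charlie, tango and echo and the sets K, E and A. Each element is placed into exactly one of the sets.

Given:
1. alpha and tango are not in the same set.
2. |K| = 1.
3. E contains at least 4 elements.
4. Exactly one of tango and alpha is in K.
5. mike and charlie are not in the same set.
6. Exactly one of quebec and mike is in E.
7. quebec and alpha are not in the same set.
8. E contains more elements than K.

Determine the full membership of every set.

K = {alpha}; E = {charlie, echo, quebec, tango}; A = {mike}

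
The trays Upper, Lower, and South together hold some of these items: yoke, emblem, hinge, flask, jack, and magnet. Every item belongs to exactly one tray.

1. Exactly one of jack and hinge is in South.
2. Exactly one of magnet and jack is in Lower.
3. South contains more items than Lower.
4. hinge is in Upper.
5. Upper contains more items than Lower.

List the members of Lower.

Lower = {magnet}

From (4): hinge ∈ Upper.
(1) (exactly one): jack ∈ South.
(2) (exactly one): magnet ∈ Lower.
Suppose yoke ∈ Lower: no assignment then satisfies all the clues, so yoke ∉ Lower.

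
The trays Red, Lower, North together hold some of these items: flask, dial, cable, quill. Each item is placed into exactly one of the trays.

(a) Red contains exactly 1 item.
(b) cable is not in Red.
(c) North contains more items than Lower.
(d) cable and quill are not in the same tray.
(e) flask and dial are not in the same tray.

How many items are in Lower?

1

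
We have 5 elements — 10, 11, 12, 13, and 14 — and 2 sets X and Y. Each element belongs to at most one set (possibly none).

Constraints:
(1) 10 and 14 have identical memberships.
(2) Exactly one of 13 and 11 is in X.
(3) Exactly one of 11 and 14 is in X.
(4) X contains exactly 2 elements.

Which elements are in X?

X = {11, 12}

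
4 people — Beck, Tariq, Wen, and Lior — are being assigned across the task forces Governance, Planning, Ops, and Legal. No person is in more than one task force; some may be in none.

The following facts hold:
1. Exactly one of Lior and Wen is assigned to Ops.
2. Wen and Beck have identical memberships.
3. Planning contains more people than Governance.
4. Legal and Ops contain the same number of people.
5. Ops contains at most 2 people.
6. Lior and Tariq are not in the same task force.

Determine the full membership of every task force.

Governance = {}; Planning = {Beck, Wen}; Ops = {Lior}; Legal = {Tariq}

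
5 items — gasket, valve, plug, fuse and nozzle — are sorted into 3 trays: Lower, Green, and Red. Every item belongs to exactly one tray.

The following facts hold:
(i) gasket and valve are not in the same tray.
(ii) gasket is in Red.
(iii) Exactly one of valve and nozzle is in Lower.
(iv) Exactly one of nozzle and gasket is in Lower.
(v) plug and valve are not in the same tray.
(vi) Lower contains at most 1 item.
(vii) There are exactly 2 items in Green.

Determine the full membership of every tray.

Lower = {nozzle}; Green = {fuse, valve}; Red = {gasket, plug}

From (ii): gasket ∈ Red.
(i): valve ∉ Red.
(iv) (exactly one): nozzle ∈ Lower.
(vi): Lower already has 1, so the rest are out.
Only one tray left: valve ∈ Green.
(v): plug ∉ Green.
(vii): only 2 candidates remain for Green, so all are in.
Only one tray left: plug ∈ Red.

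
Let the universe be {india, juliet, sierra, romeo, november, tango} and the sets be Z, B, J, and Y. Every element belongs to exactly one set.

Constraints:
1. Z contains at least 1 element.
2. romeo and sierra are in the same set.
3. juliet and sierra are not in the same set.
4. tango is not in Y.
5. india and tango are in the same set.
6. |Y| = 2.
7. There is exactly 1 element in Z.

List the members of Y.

Y = {romeo, sierra}

From (4): tango ∉ Y.
(5): india matches tango: india ∉ Y.
Suppose juliet ∈ Y: no assignment then satisfies all the clues, so juliet ∉ Y.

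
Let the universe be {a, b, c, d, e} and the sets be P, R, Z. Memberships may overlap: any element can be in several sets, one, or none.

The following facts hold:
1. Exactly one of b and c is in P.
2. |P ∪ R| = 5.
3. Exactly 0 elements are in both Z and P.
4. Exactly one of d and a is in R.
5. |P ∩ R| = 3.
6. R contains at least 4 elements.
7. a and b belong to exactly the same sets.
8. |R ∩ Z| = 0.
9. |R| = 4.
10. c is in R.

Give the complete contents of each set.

P = {a, b, d, e}; R = {a, b, c, e}; Z = {}

From (10): c ∈ R.
Suppose a ∉ P: no assignment then satisfies all the clues, so a ∈ P.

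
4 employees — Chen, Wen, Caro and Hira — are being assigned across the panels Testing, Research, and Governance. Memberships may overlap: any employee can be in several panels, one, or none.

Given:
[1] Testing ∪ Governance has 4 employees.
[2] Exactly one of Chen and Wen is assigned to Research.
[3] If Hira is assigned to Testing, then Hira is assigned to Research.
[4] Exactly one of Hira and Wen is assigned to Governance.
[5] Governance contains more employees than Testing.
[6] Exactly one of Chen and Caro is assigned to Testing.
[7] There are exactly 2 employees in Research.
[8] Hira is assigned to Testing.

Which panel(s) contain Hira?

Hira: Research, Testing

From (8): Hira ∈ Testing.
(3): Hira ∈ Research.
Suppose Hira ∈ Governance: no assignment then satisfies all the clues, so Hira ∉ Governance.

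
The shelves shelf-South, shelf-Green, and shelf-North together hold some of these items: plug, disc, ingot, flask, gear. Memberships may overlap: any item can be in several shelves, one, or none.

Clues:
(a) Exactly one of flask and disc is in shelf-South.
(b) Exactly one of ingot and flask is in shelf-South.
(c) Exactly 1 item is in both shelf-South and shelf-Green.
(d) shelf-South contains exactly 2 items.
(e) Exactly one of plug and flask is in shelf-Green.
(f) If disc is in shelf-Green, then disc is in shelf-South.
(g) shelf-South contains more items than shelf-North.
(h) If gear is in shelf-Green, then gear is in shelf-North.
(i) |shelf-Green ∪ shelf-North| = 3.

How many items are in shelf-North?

1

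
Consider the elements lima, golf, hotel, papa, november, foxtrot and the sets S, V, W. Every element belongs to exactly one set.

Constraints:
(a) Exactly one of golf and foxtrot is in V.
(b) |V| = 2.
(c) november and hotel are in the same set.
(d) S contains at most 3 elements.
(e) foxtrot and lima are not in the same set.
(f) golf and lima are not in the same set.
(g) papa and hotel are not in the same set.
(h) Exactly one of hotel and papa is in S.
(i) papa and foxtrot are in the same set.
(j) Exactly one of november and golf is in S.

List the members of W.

W = {golf}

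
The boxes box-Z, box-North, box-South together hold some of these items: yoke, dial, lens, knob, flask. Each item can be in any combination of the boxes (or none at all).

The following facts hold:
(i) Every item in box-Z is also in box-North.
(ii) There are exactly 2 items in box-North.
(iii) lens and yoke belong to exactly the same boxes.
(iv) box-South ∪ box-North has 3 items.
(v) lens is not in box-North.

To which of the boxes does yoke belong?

From (v): lens ∉ box-North.
(i) contrapositive: lens ∉ box-Z.
(iii): yoke matches lens: yoke ∉ box-Z.
(iii): yoke matches lens: yoke ∉ box-North.
Suppose yoke ∈ box-South: no assignment then satisfies all the clues, so yoke ∉ box-South.

yoke: none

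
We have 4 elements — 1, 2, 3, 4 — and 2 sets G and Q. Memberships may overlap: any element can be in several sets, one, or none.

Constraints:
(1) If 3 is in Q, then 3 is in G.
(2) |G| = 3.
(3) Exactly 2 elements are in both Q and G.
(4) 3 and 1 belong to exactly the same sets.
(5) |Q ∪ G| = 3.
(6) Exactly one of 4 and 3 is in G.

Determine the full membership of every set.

G = {1, 2, 3}; Q = {1, 3}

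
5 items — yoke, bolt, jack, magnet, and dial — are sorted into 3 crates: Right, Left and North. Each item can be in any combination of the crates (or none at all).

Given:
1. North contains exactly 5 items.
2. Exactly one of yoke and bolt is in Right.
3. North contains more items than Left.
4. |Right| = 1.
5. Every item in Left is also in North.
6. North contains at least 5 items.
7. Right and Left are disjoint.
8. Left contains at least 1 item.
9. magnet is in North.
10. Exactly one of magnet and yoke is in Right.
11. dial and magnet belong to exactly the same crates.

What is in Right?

Right = {yoke}

From (9): magnet ∈ North.
(1): only 5 candidates remain for North, so all are in.
Suppose yoke ∉ Right: no assignment then satisfies all the clues, so yoke ∈ Right.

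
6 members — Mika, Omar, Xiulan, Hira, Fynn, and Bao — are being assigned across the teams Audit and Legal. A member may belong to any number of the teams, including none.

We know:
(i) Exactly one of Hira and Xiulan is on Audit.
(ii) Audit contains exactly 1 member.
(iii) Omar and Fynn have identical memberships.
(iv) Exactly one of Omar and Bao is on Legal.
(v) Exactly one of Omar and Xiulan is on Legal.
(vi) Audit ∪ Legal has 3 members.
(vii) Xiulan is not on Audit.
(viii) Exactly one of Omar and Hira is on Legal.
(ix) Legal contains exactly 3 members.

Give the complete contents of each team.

Audit = {Hira}; Legal = {Bao, Hira, Xiulan}

From (vii): Xiulan ∉ Audit.
(i) (exactly one): Hira ∈ Audit.
(ii): Audit already has 1, so the rest are out.
Suppose Mika ∈ Legal: no assignment then satisfies all the clues, so Mika ∉ Legal.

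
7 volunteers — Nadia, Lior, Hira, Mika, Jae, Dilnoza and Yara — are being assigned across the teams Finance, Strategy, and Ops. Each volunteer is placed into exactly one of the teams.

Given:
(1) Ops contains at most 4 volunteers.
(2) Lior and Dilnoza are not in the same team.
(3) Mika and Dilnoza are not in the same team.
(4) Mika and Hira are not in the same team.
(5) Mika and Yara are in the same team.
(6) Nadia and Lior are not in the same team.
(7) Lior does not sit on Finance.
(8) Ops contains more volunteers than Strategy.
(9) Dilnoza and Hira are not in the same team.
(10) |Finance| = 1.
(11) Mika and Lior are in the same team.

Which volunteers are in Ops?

Ops = {Jae, Lior, Mika, Yara}

From (7): Lior ∉ Finance.
(11): Mika matches Lior: Mika ∉ Finance.
(5): Yara matches Mika: Yara ∉ Finance.
Suppose Nadia ∈ Ops: no assignment then satisfies all the clues, so Nadia ∉ Ops.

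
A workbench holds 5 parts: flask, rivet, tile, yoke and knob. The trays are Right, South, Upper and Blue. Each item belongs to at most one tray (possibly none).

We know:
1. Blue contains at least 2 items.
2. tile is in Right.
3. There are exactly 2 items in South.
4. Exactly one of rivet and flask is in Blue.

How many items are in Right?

From (2): tile ∈ Right.
Suppose flask ∈ Right: no assignment then satisfies all the clues, so flask ∉ Right.

1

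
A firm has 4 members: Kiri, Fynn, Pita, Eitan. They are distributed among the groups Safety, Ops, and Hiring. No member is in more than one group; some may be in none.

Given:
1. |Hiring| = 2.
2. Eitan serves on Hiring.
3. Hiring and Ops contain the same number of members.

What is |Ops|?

2

From (2): Eitan ∈ Hiring.
Suppose Kiri ∈ Safety: no assignment then satisfies all the clues, so Kiri ∉ Safety.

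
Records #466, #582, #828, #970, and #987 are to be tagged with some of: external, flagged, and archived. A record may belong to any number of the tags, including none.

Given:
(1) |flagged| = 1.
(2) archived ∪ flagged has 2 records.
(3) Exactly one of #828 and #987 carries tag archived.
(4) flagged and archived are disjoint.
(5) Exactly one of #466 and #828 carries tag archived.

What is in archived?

archived = {#828}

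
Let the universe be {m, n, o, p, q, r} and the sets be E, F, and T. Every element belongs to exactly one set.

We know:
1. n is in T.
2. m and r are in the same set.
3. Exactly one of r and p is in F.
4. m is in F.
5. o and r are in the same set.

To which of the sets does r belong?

r: F

From (1): n ∈ T.
From (4): m ∈ F.
(2): r matches m: r ∉ E.
(2): r matches m: r ∈ F.
(3) (exactly one): p ∉ F.
(5): o matches r: o ∉ E.
(5): o matches r: o ∈ F.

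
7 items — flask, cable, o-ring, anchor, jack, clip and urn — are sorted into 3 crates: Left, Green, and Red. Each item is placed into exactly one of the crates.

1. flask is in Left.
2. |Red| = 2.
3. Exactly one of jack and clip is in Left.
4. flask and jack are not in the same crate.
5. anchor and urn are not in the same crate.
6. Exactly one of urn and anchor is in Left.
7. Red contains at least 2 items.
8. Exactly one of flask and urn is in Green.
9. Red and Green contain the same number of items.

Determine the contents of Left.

Left = {anchor, clip, flask}

From (1): flask ∈ Left.
(4): jack ∉ Left.
(8) (exactly one): urn ∈ Green.
(3) (exactly one): clip ∈ Left.
(5): anchor ∉ Green.
(6) (exactly one): anchor ∈ Left.
Suppose cable ∈ Left: no assignment then satisfies all the clues, so cable ∉ Left.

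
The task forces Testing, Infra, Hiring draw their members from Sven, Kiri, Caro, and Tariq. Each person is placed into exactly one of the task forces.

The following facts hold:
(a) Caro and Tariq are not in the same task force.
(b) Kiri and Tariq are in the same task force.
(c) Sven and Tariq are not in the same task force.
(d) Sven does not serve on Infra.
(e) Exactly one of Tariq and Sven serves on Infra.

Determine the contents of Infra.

Infra = {Kiri, Tariq}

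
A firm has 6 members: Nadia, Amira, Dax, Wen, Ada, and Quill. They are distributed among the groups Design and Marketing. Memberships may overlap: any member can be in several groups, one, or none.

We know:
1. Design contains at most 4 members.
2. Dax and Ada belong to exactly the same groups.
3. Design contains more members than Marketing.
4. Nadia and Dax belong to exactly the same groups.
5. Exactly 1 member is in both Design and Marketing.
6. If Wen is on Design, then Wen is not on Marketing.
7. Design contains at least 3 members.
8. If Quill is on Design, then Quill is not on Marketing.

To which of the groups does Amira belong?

Amira: Design, Marketing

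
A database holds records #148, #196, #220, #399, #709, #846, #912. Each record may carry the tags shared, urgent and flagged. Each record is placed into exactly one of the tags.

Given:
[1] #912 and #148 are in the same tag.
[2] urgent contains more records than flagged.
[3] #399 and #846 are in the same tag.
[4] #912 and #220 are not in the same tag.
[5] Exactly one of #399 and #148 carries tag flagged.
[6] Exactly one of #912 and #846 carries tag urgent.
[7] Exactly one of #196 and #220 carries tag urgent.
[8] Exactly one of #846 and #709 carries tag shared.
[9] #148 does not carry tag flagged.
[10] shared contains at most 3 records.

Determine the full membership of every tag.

shared = {#220, #709}; urgent = {#148, #196, #912}; flagged = {#399, #846}

From (9): #148 ∉ flagged.
(1): #912 matches #148: #912 ∉ flagged.
(5) (exactly one): #399 ∈ flagged.
(3): #846 matches #399: #846 ∉ shared.
(3): #846 matches #399: #846 ∉ urgent.
(3): #846 matches #399: #846 ∈ flagged.
(6) (exactly one): #912 ∈ urgent.
(8) (exactly one): #709 ∈ shared.
(1): #148 matches #912: #148 ∉ shared.
(1): #148 matches #912: #148 ∈ urgent.
(4): #220 ∉ urgent.
Suppose #220 ∉ shared: no assignment then satisfies all the clues, so #220 ∈ shared.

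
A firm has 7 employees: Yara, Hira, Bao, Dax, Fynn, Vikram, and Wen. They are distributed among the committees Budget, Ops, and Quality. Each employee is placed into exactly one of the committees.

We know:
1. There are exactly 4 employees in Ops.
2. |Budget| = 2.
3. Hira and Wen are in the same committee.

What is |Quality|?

1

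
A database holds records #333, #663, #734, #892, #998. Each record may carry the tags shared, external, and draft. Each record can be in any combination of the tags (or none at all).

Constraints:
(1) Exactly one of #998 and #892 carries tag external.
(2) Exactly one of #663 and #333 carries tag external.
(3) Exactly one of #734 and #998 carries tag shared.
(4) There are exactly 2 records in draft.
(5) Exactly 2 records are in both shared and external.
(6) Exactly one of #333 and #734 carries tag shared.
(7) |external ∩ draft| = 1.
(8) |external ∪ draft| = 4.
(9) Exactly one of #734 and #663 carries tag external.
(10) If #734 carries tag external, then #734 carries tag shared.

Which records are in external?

external = {#333, #734, #892}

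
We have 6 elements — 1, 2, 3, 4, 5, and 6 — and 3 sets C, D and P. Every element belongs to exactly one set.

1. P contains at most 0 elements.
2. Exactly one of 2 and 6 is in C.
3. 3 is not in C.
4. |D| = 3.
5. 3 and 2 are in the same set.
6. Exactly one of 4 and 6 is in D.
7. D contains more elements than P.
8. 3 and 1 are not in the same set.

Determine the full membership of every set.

C = {1, 5, 6}; D = {2, 3, 4}; P = {}

From (3): 3 ∉ C.
(1): P already has 0, so the rest are out.
(5): 2 matches 3: 2 ∉ C.
Only one set left: 2 ∈ D.
Only one set left: 3 ∈ D.
(2) (exactly one): 6 ∈ C.
(6) (exactly one): 4 ∈ D.
(8): 1 ∉ D.
Only one set left: 1 ∈ C.
(4): D already has 3, so the rest are out.
Only one set left: 5 ∈ C.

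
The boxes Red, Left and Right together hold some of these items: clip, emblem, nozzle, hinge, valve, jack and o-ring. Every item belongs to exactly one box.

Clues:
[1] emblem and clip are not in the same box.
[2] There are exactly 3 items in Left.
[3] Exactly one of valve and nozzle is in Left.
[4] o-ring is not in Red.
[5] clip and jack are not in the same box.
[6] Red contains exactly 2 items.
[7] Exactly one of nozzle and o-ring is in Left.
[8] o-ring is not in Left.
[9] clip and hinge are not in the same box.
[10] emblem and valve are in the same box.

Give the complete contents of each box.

Red = {emblem, valve}; Left = {hinge, jack, nozzle}; Right = {clip, o-ring}

From (4): o-ring ∉ Red.
From (8): o-ring ∉ Left.
(7) (exactly one): nozzle ∈ Left.
Only one box left: o-ring ∈ Right.
(3) (exactly one): valve ∉ Left.
(10): emblem matches valve: emblem ∉ Left.
Suppose clip ∈ Red: no assignment then satisfies all the clues, so clip ∉ Red.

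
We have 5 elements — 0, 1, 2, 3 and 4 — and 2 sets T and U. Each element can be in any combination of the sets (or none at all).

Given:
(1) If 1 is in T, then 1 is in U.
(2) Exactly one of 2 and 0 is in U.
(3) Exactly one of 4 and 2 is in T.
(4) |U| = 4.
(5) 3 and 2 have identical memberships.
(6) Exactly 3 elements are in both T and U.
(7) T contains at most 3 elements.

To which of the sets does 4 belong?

4: U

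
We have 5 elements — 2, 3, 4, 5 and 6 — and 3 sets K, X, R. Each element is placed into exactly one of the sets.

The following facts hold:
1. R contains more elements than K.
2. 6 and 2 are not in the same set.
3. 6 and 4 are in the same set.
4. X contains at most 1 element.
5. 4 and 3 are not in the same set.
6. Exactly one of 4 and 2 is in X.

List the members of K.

K = {3}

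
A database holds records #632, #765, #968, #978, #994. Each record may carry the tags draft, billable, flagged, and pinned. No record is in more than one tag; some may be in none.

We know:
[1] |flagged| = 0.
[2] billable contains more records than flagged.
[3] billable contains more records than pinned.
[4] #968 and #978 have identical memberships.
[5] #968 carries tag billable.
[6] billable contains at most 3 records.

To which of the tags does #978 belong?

From (5): #968 ∈ billable.
(1): flagged already has 0, so the rest are out.
(4): #978 matches #968: #978 ∉ draft.
(4): #978 matches #968: #978 ∈ billable.

#978: billable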